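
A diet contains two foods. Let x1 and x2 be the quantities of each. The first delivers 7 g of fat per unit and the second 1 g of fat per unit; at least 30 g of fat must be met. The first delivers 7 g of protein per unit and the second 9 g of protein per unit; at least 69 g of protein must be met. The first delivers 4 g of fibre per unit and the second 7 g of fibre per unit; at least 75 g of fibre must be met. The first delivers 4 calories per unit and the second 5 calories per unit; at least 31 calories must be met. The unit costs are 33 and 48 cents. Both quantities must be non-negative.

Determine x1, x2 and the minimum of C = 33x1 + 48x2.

Feasible corners and C = 33x1 + 48x2:
  (0, 30) → C = 1440
  (75/4, 0) → C = 2475/4
  (3, 9) → C = 531
The feasible region is unbounded (it extends along (0, 1), (1, 0)), but C strictly increases along every unbounded feasible direction, so there is no improving ray and the minimum is attained at a vertex.

x1 = 3, x2 = 9, minimum C = 531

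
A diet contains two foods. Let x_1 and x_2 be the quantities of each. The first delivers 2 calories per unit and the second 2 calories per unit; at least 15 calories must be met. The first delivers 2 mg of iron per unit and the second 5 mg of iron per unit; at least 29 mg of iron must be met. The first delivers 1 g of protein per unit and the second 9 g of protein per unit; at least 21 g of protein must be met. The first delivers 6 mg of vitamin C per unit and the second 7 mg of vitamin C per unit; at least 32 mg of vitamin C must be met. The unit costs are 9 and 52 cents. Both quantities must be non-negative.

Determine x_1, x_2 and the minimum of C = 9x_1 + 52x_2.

x_1 = 12, x_2 = 1, minimum C = 160

Feasible corners and C = 9x_1 + 52x_2:
  (0, 15/2) → C = 390
  (21, 0) → C = 189
  (17/6, 14/3) → C = 1609/6
  (12, 1) → C = 160
The feasible region is unbounded (it extends along (0, 1), (1, 0)), but C strictly increases along every unbounded feasible direction, so there is no improving ray and the minimum is attained at a vertex.

The binding constraints are 2x_1 + 5x_2 = 29 and x_1 + 9x_2 = 21.
Solving simultaneously gives x_1 = 12, x_2 = 1.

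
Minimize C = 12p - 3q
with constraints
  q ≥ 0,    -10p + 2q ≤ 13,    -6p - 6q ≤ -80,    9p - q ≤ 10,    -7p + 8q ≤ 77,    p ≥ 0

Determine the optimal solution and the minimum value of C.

p = 89/45, q = 511/45, minimum C = -31/3

Vertices and C = 12p - 3q:
  (7/3, 11) → C = -5
  (89/45, 511/45) → C = -31/3
  (157/65, 763/65) → C = -81/13

The optimum lies where -6p - 6q = -80 and -7p + 8q = 77.
Solving simultaneously gives p = 89/45, q = 511/45.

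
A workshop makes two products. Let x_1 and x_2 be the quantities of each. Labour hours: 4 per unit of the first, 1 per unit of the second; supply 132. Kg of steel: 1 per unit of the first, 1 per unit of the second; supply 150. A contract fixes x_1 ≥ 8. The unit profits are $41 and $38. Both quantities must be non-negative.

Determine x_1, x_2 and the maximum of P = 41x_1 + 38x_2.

x_1 = 8, x_2 = 100, maximum P = 4128

Corner points and P = 41x_1 + 38x_2:
  (33, 0) → P = 1353
  (8, 0) → P = 328
  (8, 100) → P = 4128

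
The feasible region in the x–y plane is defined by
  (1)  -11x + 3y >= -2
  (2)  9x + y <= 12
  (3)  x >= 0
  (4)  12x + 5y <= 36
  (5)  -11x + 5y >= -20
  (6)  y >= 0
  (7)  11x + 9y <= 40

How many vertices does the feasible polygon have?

5

Pairwise boundary intersections that survive every other constraint:
  (1, 3)
  (2/11, 0)
  (34/35, 114/35)
  (0, 0)
  (0, 40/9)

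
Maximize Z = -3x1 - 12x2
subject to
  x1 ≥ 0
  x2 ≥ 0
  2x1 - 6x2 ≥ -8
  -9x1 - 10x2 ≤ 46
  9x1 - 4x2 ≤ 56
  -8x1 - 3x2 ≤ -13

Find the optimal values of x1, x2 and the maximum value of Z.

Corner points and Z = -3x1 - 12x2:
  (56/9, 0) → Z = -56/3
  (13/8, 0) → Z = -39/8
  (8, 4) → Z = -72
  (1, 5/3) → Z = -23

At the optimal vertex, x2 = 0 and -8x1 - 3x2 = -13.
Solving simultaneously gives x1 = 13/8, x2 = 0.

x1 = 13/8, x2 = 0, maximum Z = -39/8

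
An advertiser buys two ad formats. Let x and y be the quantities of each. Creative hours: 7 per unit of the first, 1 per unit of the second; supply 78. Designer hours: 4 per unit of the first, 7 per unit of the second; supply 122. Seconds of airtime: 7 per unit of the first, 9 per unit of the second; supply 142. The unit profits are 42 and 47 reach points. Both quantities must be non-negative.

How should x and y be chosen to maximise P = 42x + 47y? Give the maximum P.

Vertices and P = 42x + 47y:
  (0, 0) → P = 0
  (0, 142/9) → P = 6674/9
  (78/7, 0) → P = 468
  (10, 8) → P = 796

At the optimal vertex, 7x + y = 78 and 7x + 9y = 142.
Solving simultaneously gives x = 10, y = 8.

x = 10, y = 8, maximum P = 796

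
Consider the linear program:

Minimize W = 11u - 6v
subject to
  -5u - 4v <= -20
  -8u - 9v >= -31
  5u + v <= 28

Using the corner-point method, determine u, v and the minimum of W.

Extreme points and W = 11u - 6v:
  (56/13, -5/13) → W = 646/13
  (92/15, -8/3) → W = 1252/15
  (221/37, -69/37) → W = 2845/37

u = 56/13, v = -5/13, minimum W = 646/13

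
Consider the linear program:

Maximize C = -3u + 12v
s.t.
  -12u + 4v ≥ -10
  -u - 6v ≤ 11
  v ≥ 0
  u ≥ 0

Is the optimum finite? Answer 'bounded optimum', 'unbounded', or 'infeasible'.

From the feasible point (5/6, 0), moving in the direction (0, 1) keeps every constraint satisfied while C increases without bound.

unbounded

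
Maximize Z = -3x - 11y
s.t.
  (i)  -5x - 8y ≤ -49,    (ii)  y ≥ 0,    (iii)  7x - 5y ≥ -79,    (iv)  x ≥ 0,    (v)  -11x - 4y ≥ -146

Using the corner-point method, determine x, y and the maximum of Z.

x = 49/5, y = 0, maximum Z = -147/5

Feasible corners and Z = -3x - 11y:
  (49/5, 0) → Z = -147/5
  (0, 49/8) → Z = -539/8
  (146/11, 0) → Z = -438/11
  (0, 79/5) → Z = -869/5
  (414/83, 1891/83) → Z = -22043/83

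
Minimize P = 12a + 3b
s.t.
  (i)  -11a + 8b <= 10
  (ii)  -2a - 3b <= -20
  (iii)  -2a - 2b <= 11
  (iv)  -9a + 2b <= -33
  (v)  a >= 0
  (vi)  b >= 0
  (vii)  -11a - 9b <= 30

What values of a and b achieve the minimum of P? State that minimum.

Feasible corners and P = 12a + 3b:
  (142/25, 453/50) → P = 4767/50
  (139/31, 114/31) → P = 2010/31
  (10, 0) → P = 120
The feasible region is unbounded (it extends along (1, 0), (8, 11)), but P strictly increases along every unbounded feasible direction, so there is no improving ray and the minimum is attained at a vertex.

The binding constraints are -2a - 3b = -20 and -9a + 2b = -33.
Solving simultaneously gives a = 139/31, b = 114/31.

a = 139/31, b = 114/31, minimum P = 2010/31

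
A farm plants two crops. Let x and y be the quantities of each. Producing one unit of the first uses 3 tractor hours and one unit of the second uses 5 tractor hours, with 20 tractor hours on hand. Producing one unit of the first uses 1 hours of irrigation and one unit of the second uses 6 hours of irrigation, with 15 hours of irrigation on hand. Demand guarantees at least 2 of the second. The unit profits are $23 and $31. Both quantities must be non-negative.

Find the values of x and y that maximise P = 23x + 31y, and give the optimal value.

Vertices and P = 23x + 31y:
  (0, 5/2) → P = 155/2
  (0, 2) → P = 62
  (3, 2) → P = 131

At the optimal vertex, x + 6y = 15 and y = 2.
Solving simultaneously gives x = 3, y = 2.

x = 3, y = 2, maximum P = 131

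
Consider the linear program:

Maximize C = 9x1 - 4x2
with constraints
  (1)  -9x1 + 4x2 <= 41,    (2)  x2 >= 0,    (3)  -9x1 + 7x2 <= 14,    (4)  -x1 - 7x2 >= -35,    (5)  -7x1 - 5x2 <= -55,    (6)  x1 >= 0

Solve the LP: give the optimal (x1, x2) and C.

x1 = 35, x2 = 0, maximum C = 315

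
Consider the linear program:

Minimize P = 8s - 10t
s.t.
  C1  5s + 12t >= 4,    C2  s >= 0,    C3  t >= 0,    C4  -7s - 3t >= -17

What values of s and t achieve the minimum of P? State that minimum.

s = 0, t = 17/3, minimum P = -170/3

Vertices and P = 8s - 10t:
  (0, 1/3) → P = -10/3
  (4/5, 0) → P = 32/5
  (0, 17/3) → P = -170/3
  (17/7, 0) → P = 136/7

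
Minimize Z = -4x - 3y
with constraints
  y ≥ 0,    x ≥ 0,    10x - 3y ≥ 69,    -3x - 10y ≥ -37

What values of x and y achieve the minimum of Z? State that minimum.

x = 37/3, y = 0, minimum Z = -148/3

Feasible corners and Z = -4x - 3y:
  (69/10, 0) → Z = -138/5
  (37/3, 0) → Z = -148/3
  (801/109, 163/109) → Z = -3693/109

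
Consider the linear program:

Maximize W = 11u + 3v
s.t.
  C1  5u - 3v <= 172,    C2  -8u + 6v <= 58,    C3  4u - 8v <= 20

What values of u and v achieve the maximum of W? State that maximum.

u = 201, v = 833/3, maximum W = 3044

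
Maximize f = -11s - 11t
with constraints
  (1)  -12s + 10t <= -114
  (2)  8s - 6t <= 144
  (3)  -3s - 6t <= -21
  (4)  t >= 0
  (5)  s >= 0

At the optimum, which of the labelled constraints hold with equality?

Extreme points and f = -11s - 11t:
  (189/2, 102) → f = -4323/2
  (19/2, 0) → f = -209/2
  (18, 0) → f = -198

The maximum is at (19/2, 0). Substituting into each constraint, equality holds for (1) and (4); the remaining constraints have slack.

(1) and (4)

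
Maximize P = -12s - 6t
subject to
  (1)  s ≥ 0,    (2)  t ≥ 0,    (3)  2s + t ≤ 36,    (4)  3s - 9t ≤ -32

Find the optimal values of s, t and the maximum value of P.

s = 0, t = 32/9, maximum P = -64/3

Feasible corners and P = -12s - 6t:
  (0, 36) → P = -216
  (0, 32/9) → P = -64/3
  (292/21, 172/21) → P = -216

At the optimal vertex, s = 0 and 3s - 9t = -32.
Solving simultaneously gives s = 0, t = 32/9.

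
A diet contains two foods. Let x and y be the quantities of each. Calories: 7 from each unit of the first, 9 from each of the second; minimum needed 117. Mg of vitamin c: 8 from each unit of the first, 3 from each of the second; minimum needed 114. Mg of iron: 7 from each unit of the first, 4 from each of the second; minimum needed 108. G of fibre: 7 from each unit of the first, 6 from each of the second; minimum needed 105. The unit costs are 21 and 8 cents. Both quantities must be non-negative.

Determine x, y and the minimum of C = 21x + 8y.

x = 12, y = 6, minimum C = 300

The feasible region is unbounded (it extends along (0, 1), (1, 0)), but C strictly increases along every unbounded feasible direction, so there is no improving ray and the minimum is attained at a vertex.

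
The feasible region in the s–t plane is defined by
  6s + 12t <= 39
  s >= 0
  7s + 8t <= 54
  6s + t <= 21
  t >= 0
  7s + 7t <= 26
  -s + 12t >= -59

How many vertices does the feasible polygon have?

Intersecting each pair of boundary lines and keeping only the points that satisfy every inequality leaves:
  (0, 13/4)
  (13/14, 39/14)
  (0, 0)
  (7/2, 0)
  (121/35, 9/35)

5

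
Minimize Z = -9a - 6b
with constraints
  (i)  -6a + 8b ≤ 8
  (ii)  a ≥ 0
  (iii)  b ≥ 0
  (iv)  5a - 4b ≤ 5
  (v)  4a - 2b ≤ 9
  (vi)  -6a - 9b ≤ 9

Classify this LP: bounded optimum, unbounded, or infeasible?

Extreme points and Z = -9a - 6b:
  (0, 1) → Z = -6
  (22/5, 43/10) → Z = -327/5
  (0, 0) → Z = 0
  (1, 0) → Z = -9
  (13/3, 25/6) → Z = -64
The feasible region has finitely many vertices and no improving ray; the minimum is -327/5 at (22/5, 43/10).

bounded optimum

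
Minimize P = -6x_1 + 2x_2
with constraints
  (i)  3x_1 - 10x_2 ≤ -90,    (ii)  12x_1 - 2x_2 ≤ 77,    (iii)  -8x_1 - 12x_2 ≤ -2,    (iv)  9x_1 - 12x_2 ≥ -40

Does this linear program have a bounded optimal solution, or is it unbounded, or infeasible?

infeasible

The boundaries 3x_1 - 10x_2 = -90 and 12x_1 - 2x_2 = 77 meet at (25/3, 23/2), but that point violates 9x_1 - 12x_2 ≥ -40. Every candidate vertex is excluded by some other constraint, so the feasible region is empty.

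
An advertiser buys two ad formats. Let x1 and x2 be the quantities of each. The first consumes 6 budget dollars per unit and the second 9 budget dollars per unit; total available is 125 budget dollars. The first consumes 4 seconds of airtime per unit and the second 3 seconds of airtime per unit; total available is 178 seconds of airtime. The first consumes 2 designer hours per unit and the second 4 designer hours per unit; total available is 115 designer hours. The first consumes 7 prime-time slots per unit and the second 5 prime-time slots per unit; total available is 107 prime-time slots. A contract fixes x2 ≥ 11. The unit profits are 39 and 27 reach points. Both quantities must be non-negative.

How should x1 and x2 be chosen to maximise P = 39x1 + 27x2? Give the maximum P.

x1 = 13/3, x2 = 11, maximum P = 466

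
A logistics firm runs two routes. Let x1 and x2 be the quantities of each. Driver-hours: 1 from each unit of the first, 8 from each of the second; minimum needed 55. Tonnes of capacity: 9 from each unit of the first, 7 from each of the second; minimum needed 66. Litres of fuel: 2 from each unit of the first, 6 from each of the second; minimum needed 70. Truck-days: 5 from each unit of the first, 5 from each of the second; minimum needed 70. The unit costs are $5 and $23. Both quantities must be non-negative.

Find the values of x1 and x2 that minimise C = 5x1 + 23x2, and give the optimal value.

Extreme points and C = 5x1 + 23x2:
  (0, 14) → C = 322
  (55, 0) → C = 275
  (23, 4) → C = 207
  (7/2, 21/2) → C = 259
The feasible region is unbounded (it extends along (0, 1), (1, 0)), but C strictly increases along every unbounded feasible direction, so there is no improving ray and the minimum is attained at a vertex.

The optimum lies where x1 + 8x2 = 55 and 2x1 + 6x2 = 70.
Solving simultaneously gives x1 = 23, x2 = 4.

x1 = 23, x2 = 4, minimum C = 207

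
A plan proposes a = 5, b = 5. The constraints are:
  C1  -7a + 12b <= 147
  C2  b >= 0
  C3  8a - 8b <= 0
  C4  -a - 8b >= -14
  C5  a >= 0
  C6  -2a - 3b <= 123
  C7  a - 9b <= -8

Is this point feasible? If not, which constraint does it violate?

not feasible — violates C4

Constraint C4: -a - 8b = -45, which is not ≥ -14. All other constraints are satisfied.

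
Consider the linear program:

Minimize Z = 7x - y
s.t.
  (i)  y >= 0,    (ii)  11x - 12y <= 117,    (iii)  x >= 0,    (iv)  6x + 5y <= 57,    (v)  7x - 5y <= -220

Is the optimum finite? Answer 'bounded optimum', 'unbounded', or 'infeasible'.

The boundaries y = 0 and x = 0 meet at (0, 0), but that point violates 7x - 5y ≤ -220. Every candidate vertex is excluded by some other constraint, so the feasible region is empty.

infeasible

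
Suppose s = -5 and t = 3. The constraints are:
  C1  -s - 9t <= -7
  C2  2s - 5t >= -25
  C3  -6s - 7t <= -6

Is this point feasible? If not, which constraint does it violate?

not feasible — violates C3

Constraint C3: -6s - 7t = 9, which is not ≤ -6. All other constraints are satisfied.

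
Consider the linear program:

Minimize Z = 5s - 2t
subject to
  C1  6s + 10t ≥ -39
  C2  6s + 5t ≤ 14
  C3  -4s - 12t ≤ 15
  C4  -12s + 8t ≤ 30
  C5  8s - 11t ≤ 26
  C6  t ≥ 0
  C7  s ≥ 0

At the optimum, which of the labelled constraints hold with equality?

Vertices and Z = 5s - 2t:
  (7/3, 0) → Z = 35/3
  (0, 14/5) → Z = -28/5
  (0, 0) → Z = 0

The minimum is at (0, 14/5). Substituting into each constraint, equality holds for C2 and C7; the remaining constraints have slack.

C2 and C7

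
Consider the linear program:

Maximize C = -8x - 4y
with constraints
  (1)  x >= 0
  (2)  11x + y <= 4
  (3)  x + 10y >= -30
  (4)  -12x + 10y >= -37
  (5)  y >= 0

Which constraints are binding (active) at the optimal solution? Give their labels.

Feasible corners and C = -8x - 4y:
  (0, 4) → C = -16
  (0, 0) → C = 0
  (4/11, 0) → C = -32/11

The maximum is at (0, 0). Substituting into each constraint, equality holds for (1) and (5); the remaining constraints have slack.

(1) and (5)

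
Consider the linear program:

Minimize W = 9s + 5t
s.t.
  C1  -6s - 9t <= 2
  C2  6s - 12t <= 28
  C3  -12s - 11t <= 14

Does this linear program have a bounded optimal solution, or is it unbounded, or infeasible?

From the feasible point (38/21, -10/7), moving in the direction (-11, 12) keeps every constraint satisfied while W decreases without bound.

unbounded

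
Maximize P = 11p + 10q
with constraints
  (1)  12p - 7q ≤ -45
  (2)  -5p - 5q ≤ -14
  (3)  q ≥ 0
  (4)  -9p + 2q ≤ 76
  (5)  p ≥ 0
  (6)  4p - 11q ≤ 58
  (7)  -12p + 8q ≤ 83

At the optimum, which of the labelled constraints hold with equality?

(1) and (7)

Vertices and P = 11p + 10q:
  (0, 45/7) → P = 450/7
  (221/12, 38) → P = 6991/12
  (0, 83/8) → P = 415/4

The maximum is at (221/12, 38). Substituting into each constraint, equality holds for (1) and (7); the remaining constraints have slack.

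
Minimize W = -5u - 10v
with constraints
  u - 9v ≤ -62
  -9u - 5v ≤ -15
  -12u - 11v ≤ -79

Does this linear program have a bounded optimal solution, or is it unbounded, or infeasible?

unbounded

From the feasible point (29/119, 823/119), moving in the direction (-5, 9) keeps every constraint satisfied while W decreases without bound.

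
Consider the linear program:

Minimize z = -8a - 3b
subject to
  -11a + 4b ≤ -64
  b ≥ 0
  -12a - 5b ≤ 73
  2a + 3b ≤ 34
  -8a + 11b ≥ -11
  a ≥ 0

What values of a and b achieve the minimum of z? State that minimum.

a = 407/46, b = 125/23, minimum z = -2003/23

Feasible corners and z = -8a - 3b:
  (8, 6) → z = -82
  (660/89, 391/89) → z = -6453/89
  (407/46, 125/23) → z = -2003/23

The optimum lies where 2a + 3b = 34 and -8a + 11b = -11.
Solving simultaneously gives a = 407/46, b = 125/23.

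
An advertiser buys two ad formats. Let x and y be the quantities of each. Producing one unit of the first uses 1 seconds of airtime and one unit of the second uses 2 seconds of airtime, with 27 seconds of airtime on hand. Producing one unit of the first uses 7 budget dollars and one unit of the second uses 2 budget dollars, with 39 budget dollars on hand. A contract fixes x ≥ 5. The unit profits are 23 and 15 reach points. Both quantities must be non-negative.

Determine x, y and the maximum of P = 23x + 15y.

x = 5, y = 2, maximum P = 145

Corner points and P = 23x + 15y:
  (39/7, 0) → P = 897/7
  (5, 0) → P = 115
  (5, 2) → P = 145

The optimum lies where 7x + 2y = 39 and x = 5.
Solving simultaneously gives x = 5, y = 2.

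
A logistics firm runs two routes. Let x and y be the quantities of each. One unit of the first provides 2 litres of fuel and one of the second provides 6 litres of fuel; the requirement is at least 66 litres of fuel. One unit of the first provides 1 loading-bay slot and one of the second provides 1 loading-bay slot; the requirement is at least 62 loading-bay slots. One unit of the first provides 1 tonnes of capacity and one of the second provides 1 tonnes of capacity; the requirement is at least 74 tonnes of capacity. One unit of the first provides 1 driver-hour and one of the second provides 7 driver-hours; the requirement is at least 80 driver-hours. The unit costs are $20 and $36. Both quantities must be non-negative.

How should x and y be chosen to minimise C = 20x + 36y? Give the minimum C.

Feasible corners and C = 20x + 36y:
  (0, 74) → C = 2664
  (80, 0) → C = 1600
  (73, 1) → C = 1496
The feasible region is unbounded (it extends along (0, 1), (1, 0)), but C strictly increases along every unbounded feasible direction, so there is no improving ray and the minimum is attained at a vertex.

At the optimal vertex, x + y = 74 and x + 7y = 80.
Solving simultaneously gives x = 73, y = 1.

x = 73, y = 1, minimum C = 1496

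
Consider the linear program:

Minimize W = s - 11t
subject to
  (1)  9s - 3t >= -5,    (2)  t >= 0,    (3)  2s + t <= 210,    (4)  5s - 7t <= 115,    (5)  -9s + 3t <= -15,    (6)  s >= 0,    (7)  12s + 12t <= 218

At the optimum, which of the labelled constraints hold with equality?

Vertices and W = s - 11t:
  (5/3, 0) → W = 5/3
  (109/6, 0) → W = 109/6
  (139/24, 99/8) → W = -391/3

The minimum is at (139/24, 99/8). Substituting into each constraint, equality holds for (5) and (7); the remaining constraints have slack.

(5) and (7)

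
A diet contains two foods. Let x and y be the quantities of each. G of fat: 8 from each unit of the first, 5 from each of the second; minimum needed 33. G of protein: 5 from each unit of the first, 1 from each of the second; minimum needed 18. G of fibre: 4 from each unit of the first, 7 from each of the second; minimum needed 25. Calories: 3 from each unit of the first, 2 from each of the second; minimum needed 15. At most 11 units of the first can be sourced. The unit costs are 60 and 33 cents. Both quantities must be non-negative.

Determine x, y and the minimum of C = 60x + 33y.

Feasible corners and C = 60x + 33y:
  (0, 18) → C = 594
  (25/4, 0) → C = 375
  (11, 0) → C = 660
  (3, 3) → C = 279
  (55/13, 15/13) → C = 3795/13
The feasible region is unbounded (it extends along (0, 1)), but C strictly increases along every unbounded feasible direction, so there is no improving ray and the minimum is attained at a vertex.

x = 3, y = 3, minimum C = 279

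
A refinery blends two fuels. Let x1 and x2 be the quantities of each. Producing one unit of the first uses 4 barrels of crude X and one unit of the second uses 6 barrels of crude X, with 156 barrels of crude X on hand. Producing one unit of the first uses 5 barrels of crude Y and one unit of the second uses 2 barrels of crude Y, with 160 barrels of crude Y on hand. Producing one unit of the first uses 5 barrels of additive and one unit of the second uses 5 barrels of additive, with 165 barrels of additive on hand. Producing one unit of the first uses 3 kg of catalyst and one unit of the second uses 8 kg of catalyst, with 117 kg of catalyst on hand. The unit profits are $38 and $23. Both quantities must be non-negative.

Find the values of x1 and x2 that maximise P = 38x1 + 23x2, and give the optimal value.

x1 = 94/3, x2 = 5/3, maximum P = 1229

Feasible corners and P = 38x1 + 23x2:
  (0, 0) → P = 0
  (0, 117/8) → P = 2691/8
  (32, 0) → P = 1216
  (94/3, 5/3) → P = 1229
  (147/5, 18/5) → P = 1200

The binding constraints are 5x1 + 2x2 = 160 and 5x1 + 5x2 = 165.
Solving simultaneously gives x1 = 94/3, x2 = 5/3.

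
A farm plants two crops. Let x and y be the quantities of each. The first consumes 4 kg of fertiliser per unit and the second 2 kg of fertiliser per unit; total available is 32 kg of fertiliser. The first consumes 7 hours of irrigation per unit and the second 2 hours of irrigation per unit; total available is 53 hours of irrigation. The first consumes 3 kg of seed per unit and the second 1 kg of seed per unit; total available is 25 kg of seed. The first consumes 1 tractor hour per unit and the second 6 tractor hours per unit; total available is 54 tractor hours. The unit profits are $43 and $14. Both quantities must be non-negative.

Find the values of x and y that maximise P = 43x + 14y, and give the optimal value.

Corner points and P = 43x + 14y:
  (0, 0) → P = 0
  (0, 9) → P = 126
  (53/7, 0) → P = 2279/7
  (7, 2) → P = 329
  (42/11, 92/11) → P = 3094/11

x = 7, y = 2, maximum P = 329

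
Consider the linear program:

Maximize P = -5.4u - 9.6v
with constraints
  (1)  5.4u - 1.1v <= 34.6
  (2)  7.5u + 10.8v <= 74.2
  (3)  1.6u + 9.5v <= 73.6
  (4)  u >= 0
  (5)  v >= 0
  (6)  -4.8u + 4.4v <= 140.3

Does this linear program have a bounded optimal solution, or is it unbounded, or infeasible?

Vertices and P = -5.4u - 9.6v:
  (45530/6657, 4706/2219) → P = -635658/11095
  (173/27, 0) → P = -34.6
  (0, 371/54) → P = -2968/45
  (0, 0) → P = 0
The feasible region has finitely many vertices and no improving ray; the maximum is 0 at (0, 0).

bounded optimum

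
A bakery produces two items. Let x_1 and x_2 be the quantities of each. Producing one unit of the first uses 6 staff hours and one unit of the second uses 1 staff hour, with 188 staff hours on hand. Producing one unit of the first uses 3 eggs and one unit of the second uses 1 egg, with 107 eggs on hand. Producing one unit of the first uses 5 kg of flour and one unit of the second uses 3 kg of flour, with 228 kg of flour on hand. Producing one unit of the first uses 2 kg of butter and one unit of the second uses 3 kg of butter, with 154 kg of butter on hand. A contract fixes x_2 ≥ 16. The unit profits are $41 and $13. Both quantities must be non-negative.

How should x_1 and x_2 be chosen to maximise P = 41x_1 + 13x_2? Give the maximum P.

x_1 = 27, x_2 = 26, maximum P = 1445

Feasible corners and P = 41x_1 + 13x_2:
  (0, 154/3) → P = 2002/3
  (0, 16) → P = 208
  (27, 26) → P = 1445
  (86/3, 16) → P = 4150/3
  (167/7, 248/7) → P = 10071/7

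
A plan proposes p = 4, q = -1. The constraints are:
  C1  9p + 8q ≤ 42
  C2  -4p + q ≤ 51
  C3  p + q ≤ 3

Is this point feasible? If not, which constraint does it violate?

feasible

C1: 28 ≤ 42 ✓
C2: -17 ≤ 51 ✓
C3: 3 ≤ 3 ✓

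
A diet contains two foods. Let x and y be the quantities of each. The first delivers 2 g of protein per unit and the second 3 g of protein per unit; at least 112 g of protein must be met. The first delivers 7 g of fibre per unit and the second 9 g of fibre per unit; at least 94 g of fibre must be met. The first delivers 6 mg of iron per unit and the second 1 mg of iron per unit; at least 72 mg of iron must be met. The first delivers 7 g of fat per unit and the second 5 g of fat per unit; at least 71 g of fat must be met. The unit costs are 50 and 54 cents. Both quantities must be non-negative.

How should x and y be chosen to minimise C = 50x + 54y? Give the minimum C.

x = 13/2, y = 33, minimum C = 2107

Vertices and C = 50x + 54y:
  (0, 72) → C = 3888
  (56, 0) → C = 2800
  (13/2, 33) → C = 2107
The feasible region is unbounded (it extends along (0, 1), (1, 0)), but C strictly increases along every unbounded feasible direction, so there is no improving ray and the minimum is attained at a vertex.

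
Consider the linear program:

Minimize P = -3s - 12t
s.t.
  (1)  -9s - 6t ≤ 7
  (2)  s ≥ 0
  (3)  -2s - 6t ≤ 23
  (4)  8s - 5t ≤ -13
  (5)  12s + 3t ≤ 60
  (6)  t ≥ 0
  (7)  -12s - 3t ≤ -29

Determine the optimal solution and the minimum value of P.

Extreme points and P = -3s - 12t:
  (0, 20) → P = -240
  (0, 29/3) → P = -116
  (87/28, 53/7) → P = -2805/28
  (53/42, 97/21) → P = -829/14

The optimum lies where s = 0 and 12s + 3t = 60.
Solving simultaneously gives s = 0, t = 20.

s = 0, t = 20, minimum P = -240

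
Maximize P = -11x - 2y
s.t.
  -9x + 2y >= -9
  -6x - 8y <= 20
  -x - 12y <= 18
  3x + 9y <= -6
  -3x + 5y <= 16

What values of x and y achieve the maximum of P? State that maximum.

The binding constraints are -6x - 8y = 20 and -3x + 5y = 16.
Solving simultaneously gives x = -38/9, y = 2/3.

x = -38/9, y = 2/3, maximum P = 406/9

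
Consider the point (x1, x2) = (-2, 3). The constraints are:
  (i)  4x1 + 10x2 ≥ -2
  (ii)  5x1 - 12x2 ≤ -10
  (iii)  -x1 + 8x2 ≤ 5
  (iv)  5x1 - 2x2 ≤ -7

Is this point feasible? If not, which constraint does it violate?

not feasible — violates (iii)

Constraint (iii): -x1 + 8x2 = 26, which is not ≤ 5. All other constraints are satisfied.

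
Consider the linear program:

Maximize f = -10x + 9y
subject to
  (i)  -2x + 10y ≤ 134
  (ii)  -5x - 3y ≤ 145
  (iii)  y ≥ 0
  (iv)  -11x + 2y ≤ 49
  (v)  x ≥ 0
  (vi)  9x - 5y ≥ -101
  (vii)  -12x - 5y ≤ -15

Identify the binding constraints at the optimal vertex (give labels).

Corner points and f = -10x + 9y:
  (0, 67/5) → f = 603/5
  (5/4, 0) → f = -25/2
  (0, 3) → f = 27
The feasible region is unbounded (it extends along (5, 1), (1, 0)), but f strictly decreases along every unbounded feasible direction, so there is no improving ray and the maximum is attained at a vertex.

The maximum is at (0, 67/5). Substituting into each constraint, equality holds for (i) and (v); the remaining constraints have slack.

(i) and (v)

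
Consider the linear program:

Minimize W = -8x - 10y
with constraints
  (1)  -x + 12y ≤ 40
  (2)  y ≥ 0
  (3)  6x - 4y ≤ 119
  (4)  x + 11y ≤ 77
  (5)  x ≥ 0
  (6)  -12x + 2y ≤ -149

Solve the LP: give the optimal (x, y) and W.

x = 231/10, y = 49/10, minimum W = -1169/5

Extreme points and W = -8x - 10y:
  (484/23, 117/23) → W = -5042/23
  (934/71, 629/142) → W = -10617/71
  (119/6, 0) → W = -476/3
  (149/12, 0) → W = -298/3
  (231/10, 49/10) → W = -1169/5

The binding constraints are 6x - 4y = 119 and x + 11y = 77.
Solving simultaneously gives x = 231/10, y = 49/10.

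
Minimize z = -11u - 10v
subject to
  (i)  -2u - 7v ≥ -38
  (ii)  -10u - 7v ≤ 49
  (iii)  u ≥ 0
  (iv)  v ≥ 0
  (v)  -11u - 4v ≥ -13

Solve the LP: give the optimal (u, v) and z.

u = 0, v = 13/4, minimum z = -65/2

Vertices and z = -11u - 10v:
  (0, 0) → z = 0
  (0, 13/4) → z = -65/2
  (13/11, 0) → z = -13

At the optimal vertex, u = 0 and -11u - 4v = -13.
Solving simultaneously gives u = 0, v = 13/4.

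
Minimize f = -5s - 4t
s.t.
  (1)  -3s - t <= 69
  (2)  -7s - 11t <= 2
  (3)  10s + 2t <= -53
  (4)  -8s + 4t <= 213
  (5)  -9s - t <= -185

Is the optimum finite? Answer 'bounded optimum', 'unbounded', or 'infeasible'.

The boundaries -7s - 11t = 2 and 10s + 2t = -53 meet at (-193/32, 117/32), but that point violates -9s - t ≤ -185. Every candidate vertex is excluded by some other constraint, so the feasible region is empty.

infeasible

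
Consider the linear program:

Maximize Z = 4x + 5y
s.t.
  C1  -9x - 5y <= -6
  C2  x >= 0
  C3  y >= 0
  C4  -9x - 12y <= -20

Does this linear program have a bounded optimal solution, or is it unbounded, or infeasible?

From the feasible point (0, 5/3), moving in the direction (0, 1) keeps every constraint satisfied while Z increases without bound.

unbounded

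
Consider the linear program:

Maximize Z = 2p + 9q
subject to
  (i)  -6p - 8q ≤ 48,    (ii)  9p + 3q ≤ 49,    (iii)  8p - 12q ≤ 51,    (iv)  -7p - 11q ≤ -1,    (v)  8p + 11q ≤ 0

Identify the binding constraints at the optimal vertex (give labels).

(i) and (v)

Feasible corners and Z = 2p + 9q:
  (-268/5, 171/5) → Z = 1003/5
  (-264, 192) → Z = 1200
  (-1, 8/11) → Z = 50/11

The maximum is at (-264, 192). Substituting into each constraint, equality holds for (i) and (v); the remaining constraints have slack.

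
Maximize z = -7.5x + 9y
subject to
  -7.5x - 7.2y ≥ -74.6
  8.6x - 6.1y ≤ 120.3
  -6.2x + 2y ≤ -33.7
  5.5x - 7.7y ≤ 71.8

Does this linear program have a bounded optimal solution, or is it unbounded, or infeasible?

bounded optimum

Vertices and z = -7.5x + 9y:
  (9796/1491, 20977/5964) → z = -35029/1988
  (109138/9735, -2564/1947) → z = -62261/649
  (11589/3674, -25981/3674) → z = -641493/7348
The feasible region has finitely many vertices and no improving ray; the maximum is -35029/1988 at (9796/1491, 20977/5964).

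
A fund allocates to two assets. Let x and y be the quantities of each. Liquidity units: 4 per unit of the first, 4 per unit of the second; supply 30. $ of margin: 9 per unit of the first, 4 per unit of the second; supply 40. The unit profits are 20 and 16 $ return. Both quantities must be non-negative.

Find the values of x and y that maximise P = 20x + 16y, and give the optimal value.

At the optimal vertex, 4x + 4y = 30 and 9x + 4y = 40.
Solving simultaneously gives x = 2, y = 11/2.

x = 2, y = 11/2, maximum P = 128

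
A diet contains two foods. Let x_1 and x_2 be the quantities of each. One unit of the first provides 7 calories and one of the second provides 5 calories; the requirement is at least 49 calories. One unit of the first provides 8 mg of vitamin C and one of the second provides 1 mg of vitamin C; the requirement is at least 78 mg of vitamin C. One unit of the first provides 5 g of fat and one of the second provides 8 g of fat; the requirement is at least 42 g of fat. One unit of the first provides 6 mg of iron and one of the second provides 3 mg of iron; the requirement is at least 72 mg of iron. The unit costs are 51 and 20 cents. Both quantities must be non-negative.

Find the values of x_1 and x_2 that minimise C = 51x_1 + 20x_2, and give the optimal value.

x_1 = 9, x_2 = 6, minimum C = 579

Vertices and C = 51x_1 + 20x_2:
  (0, 78) → C = 1560
  (12, 0) → C = 612
  (9, 6) → C = 579
The feasible region is unbounded (it extends along (0, 1), (1, 0)), but C strictly increases along every unbounded feasible direction, so there is no improving ray and the minimum is attained at a vertex.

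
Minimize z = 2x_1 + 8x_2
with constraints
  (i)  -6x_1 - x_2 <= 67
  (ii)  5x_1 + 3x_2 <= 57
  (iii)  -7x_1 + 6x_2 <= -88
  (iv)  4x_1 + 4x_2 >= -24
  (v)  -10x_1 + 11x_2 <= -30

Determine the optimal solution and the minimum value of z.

Extreme points and z = 2x_1 + 8x_2:
  (202/17, -41/51) → z = 52/3
  (75/2, -87/2) → z = -273
  (4, -10) → z = -72

The binding constraints are 5x_1 + 3x_2 = 57 and 4x_1 + 4x_2 = -24.
Solving simultaneously gives x_1 = 75/2, x_2 = -87/2.

x_1 = 75/2, x_2 = -87/2, minimum z = -273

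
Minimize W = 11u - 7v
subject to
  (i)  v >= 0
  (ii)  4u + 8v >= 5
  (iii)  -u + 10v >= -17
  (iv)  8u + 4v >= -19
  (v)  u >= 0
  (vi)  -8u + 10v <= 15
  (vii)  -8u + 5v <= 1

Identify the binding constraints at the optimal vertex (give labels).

Feasible corners and W = 11u - 7v:
  (5/4, 0) → W = 55/4
  (17, 0) → W = 187
  (17/84, 11/21) → W = -121/84
  (13/8, 14/5) → W = -69/40
The feasible region is unbounded (it extends along (5, 4), (10, 1)), but W strictly increases along every unbounded feasible direction, so there is no improving ray and the minimum is attained at a vertex.

The minimum is at (13/8, 14/5). Substituting into each constraint, equality holds for (vi) and (vii); the remaining constraints have slack.

(vi) and (vii)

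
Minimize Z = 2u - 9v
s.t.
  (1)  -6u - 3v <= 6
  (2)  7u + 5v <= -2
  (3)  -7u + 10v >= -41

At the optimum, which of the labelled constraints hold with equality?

Corner points and Z = 2u - 9v:
  (-8/3, 10/3) → Z = -106/3
  (7/9, -32/9) → Z = 302/9
  (37/21, -43/15) → Z = 3079/105

The minimum is at (-8/3, 10/3). Substituting into each constraint, equality holds for (1) and (2); the remaining constraints have slack.

(1) and (2)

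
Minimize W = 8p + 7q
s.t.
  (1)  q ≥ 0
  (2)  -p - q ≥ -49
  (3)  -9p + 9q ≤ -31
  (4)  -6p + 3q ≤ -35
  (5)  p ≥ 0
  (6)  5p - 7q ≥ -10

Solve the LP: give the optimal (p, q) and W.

Feasible corners and W = 8p + 7q:
  (49, 0) → W = 392
  (35/6, 0) → W = 140/3
  (111/4, 85/4) → W = 1483/4
  (74/9, 43/9) → W = 893/9
  (307/18, 245/18) → W = 4171/18

The binding constraints are q = 0 and -6p + 3q = -35.
Solving simultaneously gives p = 35/6, q = 0.

p = 35/6, q = 0, minimum W = 140/3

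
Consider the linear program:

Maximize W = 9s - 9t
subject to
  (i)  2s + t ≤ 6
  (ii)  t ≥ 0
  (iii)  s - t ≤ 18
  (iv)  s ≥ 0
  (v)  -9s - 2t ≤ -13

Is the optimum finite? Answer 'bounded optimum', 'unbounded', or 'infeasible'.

Feasible corners and W = 9s - 9t:
  (3, 0) → W = 27
  (1/5, 28/5) → W = -243/5
  (13/9, 0) → W = 13
The feasible region has finitely many vertices and no improving ray; the maximum is 27 at (3, 0).

bounded optimum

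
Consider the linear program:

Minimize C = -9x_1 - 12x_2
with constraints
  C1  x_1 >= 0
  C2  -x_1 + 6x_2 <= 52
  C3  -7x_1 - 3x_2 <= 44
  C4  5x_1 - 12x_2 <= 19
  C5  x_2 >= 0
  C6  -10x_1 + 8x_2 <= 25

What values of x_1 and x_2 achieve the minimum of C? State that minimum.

x_1 = 41, x_2 = 31/2, minimum C = -555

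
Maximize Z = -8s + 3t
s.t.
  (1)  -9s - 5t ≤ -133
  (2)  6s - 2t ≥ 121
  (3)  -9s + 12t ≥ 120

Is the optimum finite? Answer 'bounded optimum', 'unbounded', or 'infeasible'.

From the feasible point (94/3, 67/2), moving in the direction (2, 6) keeps every constraint satisfied while Z increases without bound.

unbounded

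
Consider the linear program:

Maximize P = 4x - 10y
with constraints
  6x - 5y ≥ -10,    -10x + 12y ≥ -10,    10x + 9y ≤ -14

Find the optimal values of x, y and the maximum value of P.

x = -85/11, y = -80/11, maximum P = 460/11

Feasible corners and P = 4x - 10y:
  (-85/11, -80/11) → P = 460/11
  (-20/13, 2/13) → P = -100/13
  (-13/35, -8/7) → P = 348/35

The binding constraints are 6x - 5y = -10 and -10x + 12y = -10.
Solving simultaneously gives x = -85/11, y = -80/11.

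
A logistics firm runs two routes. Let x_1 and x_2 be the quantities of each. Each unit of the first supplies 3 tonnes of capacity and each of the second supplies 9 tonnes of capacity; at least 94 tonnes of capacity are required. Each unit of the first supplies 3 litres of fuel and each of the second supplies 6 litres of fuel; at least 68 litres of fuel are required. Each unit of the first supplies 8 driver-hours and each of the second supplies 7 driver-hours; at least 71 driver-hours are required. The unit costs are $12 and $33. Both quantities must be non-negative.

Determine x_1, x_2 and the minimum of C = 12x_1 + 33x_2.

Corner points and C = 12x_1 + 33x_2:
  (0, 34/3) → C = 374
  (94/3, 0) → C = 376
  (16/3, 26/3) → C = 350
The feasible region is unbounded (it extends along (0, 1), (1, 0)), but C strictly increases along every unbounded feasible direction, so there is no improving ray and the minimum is attained at a vertex.

At the optimal vertex, 3x_1 + 9x_2 = 94 and 3x_1 + 6x_2 = 68.
Solving simultaneously gives x_1 = 16/3, x_2 = 26/3.

x_1 = 16/3, x_2 = 26/3, minimum C = 350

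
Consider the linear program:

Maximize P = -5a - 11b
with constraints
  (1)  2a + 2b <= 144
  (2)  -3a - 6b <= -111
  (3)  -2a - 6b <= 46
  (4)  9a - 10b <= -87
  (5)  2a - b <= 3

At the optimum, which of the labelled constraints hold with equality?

(2) and (4)

Extreme points and P = -5a - 11b:
  (25, 47) → P = -642
  (7, 15) → P = -200
  (117/11, 201/11) → P = -2796/11
The feasible region is unbounded (it extends along (-2, 1), (-1, 1)), but P strictly decreases along every unbounded feasible direction, so there is no improving ray and the maximum is attained at a vertex.

The maximum is at (7, 15). Substituting into each constraint, equality holds for (2) and (4); the remaining constraints have slack.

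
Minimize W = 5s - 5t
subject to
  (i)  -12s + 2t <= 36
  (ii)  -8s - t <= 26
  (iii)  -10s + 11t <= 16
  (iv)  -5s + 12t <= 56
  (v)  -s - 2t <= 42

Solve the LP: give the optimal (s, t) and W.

The feasible region is unbounded (it extends along (2, -1), (12, 5)), but W strictly increases along every unbounded feasible direction, so there is no improving ray and the minimum is attained at a vertex.

s = -151/49, t = -66/49, minimum W = -425/49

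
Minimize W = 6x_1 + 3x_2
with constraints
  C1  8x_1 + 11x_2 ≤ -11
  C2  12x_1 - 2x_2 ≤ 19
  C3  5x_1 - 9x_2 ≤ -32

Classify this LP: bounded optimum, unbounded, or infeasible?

From the feasible point (-451/127, 201/127), moving in the direction (-11, 8) keeps every constraint satisfied while W decreases without bound.

unbounded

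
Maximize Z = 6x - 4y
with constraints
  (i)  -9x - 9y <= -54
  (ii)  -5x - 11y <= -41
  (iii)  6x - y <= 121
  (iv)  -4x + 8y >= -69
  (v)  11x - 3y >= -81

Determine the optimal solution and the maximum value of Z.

Corner points and Z = 6x - 4y:
  (25/6, 11/6) → Z = 53/3
  (-9/2, 21/2) → Z = -69
  (1087/84, -181/84) → Z = 3623/42
  (899/44, 35/22) → Z = 2557/22
  (444/7, 1817/7) → Z = -4604/7

At the optimal vertex, 6x - y = 121 and -4x + 8y = -69.
Solving simultaneously gives x = 899/44, y = 35/22.

x = 899/44, y = 35/22, maximum Z = 2557/22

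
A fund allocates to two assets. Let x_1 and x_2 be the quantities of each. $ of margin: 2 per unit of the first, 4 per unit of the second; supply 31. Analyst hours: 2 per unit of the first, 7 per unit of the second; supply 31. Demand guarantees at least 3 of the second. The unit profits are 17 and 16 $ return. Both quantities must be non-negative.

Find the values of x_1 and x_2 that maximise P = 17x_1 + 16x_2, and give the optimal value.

x_1 = 5, x_2 = 3, maximum P = 133

Feasible corners and P = 17x_1 + 16x_2:
  (0, 31/7) → P = 496/7
  (0, 3) → P = 48
  (5, 3) → P = 133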